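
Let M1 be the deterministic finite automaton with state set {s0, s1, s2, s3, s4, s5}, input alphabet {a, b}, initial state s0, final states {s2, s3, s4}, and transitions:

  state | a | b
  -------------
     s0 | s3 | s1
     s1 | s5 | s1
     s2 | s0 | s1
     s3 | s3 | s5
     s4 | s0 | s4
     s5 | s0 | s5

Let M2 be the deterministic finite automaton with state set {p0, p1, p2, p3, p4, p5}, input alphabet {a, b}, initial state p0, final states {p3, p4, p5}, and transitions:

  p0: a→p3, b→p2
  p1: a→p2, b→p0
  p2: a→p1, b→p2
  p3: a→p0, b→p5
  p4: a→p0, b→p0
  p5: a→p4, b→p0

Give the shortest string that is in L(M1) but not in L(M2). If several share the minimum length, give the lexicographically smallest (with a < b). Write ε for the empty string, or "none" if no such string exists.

aa

The string aa is accepted by M1 but not by M2.
No shorter string lies in the difference, and aa is the lexicographically first length-2 string in L(M1) \ L(M2).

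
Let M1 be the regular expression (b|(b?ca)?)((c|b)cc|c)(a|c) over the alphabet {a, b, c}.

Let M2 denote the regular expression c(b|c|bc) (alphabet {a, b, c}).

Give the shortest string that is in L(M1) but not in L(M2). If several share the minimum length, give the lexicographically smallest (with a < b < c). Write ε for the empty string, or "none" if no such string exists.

The string ca is accepted by M1 but not by M2.
No shorter string lies in the difference, and ca is the lexicographically first length-2 string in L(M1) \ L(M2).

ca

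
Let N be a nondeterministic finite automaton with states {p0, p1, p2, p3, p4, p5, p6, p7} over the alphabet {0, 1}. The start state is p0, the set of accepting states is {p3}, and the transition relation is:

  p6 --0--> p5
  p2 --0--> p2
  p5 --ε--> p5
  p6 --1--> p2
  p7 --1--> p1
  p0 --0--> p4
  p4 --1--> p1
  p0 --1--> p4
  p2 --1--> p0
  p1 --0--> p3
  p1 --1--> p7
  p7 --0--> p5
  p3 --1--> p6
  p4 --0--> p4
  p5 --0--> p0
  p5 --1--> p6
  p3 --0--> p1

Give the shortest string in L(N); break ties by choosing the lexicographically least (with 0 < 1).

010

A breadth-first search from p0 reaches an accepting state first via the path p0 → p4 → p1 → p3 on input 010.
No string of length < 3 is accepted (BFS exhausts all shorter strings without reaching an accepting state), and 010 is the lexicographically least accepting string of length 3.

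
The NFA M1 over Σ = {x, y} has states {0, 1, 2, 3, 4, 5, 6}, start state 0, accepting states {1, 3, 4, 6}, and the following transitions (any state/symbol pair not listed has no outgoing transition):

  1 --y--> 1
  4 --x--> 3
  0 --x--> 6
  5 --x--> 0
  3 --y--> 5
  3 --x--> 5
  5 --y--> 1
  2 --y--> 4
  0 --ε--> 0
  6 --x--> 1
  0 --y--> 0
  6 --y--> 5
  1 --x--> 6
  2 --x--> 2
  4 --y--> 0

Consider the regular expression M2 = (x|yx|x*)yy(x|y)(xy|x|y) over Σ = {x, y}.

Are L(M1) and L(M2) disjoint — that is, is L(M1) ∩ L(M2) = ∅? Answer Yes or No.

The string yyxx is accepted by both M1 and M2.
Hence L(M1) ∩ L(M2) ≠ ∅.

No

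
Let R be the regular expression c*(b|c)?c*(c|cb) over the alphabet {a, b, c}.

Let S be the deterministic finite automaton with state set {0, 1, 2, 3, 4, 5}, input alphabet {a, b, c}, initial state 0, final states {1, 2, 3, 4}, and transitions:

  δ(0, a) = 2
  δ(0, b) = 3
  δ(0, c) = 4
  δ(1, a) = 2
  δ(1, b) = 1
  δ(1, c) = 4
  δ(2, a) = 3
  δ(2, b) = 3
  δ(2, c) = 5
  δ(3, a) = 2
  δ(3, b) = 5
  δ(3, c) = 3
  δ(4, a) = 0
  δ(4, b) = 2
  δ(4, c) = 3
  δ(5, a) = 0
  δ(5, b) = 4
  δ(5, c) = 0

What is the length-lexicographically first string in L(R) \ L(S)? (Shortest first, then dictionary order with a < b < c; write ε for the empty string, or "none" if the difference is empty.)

The string bcb is accepted by R but not by S.
No shorter string lies in the difference, and bcb is the lexicographically first length-3 string in L(R) \ L(S).

bcb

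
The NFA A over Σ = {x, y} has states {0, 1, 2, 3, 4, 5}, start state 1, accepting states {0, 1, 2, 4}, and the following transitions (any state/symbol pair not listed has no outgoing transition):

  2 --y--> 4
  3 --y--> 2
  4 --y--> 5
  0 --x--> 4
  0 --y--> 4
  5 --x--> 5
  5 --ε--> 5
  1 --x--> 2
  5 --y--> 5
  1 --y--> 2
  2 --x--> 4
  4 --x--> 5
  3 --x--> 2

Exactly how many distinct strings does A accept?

7

The useful subgraph on states {1, 2, 4} is acyclic, so L(A) is finite; the longest accepting path visits 3 useful states, giving maximum string length 2.
Counting accepting paths from 1 by length: 1 of length 0, 2 of length 1, 4 of length 2. Total 7.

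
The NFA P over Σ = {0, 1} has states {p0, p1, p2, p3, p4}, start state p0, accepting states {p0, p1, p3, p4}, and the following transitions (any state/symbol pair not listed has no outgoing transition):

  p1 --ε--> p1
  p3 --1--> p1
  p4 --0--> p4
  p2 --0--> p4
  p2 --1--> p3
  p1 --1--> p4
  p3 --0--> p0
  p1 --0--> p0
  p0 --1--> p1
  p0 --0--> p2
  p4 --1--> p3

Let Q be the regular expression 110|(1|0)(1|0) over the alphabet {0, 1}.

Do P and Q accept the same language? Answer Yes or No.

The empty string ε is accepted by P but rejected by Q.
So L(P) ≠ L(Q).

No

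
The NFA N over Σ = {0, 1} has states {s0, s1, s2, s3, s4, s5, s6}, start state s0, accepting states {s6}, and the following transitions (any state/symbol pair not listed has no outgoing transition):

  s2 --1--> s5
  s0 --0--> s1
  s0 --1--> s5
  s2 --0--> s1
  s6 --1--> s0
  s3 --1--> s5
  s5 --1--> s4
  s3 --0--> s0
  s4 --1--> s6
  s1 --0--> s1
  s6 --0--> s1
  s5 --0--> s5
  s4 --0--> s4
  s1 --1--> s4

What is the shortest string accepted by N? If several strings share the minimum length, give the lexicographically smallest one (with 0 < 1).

A breadth-first search from s0 reaches an accepting state first via the path s0 → s1 → s4 → s6 on input 011.
No string of length < 3 is accepted (BFS exhausts all shorter strings without reaching an accepting state), and 011 is the lexicographically least accepting string of length 3.

011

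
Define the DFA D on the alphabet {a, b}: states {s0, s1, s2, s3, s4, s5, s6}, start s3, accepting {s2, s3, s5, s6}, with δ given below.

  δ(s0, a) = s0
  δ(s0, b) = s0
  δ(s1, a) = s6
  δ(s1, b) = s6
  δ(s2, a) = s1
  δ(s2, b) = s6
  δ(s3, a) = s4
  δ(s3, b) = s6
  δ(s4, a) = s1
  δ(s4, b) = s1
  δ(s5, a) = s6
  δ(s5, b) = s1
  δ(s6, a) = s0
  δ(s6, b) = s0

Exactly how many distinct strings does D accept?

6

The useful subgraph on states {s1, s3, s4, s6} is acyclic, so L(D) is finite; the longest accepting path visits 4 useful states, giving maximum string length 3.
Counting accepting paths from s3 by length: 1 of length 0, 1 of length 1, 4 of length 3. Total 6.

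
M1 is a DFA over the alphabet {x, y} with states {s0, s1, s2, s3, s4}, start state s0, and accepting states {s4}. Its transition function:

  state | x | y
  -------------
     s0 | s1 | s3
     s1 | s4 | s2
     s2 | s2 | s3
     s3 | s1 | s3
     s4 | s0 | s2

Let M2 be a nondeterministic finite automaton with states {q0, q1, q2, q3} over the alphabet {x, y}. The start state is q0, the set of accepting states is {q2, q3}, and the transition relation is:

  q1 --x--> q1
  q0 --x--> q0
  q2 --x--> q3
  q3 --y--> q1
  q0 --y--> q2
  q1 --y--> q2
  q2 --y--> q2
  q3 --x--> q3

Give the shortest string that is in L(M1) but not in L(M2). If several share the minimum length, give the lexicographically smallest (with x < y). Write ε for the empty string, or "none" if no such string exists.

The string xx is accepted by M1 but not by M2.
No shorter string lies in the difference, and xx is the lexicographically first length-2 string in L(M1) \ L(M2).

xx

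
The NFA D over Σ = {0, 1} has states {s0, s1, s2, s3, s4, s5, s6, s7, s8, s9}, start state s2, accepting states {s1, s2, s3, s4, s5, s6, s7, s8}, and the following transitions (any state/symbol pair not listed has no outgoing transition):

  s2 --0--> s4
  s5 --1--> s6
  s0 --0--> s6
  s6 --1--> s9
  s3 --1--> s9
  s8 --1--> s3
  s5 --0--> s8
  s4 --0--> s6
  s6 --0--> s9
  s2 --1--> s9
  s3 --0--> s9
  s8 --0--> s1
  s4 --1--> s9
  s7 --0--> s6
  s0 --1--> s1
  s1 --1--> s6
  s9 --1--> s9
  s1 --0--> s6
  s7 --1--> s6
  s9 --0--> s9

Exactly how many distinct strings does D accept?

The useful subgraph on states {s2, s4, s6} is acyclic, so L(D) is finite; the longest accepting path visits 3 useful states, giving maximum string length 2.
Counting accepting paths from s2 by length: 1 of length 0, 1 of length 1, 1 of length 2. Total 3.

3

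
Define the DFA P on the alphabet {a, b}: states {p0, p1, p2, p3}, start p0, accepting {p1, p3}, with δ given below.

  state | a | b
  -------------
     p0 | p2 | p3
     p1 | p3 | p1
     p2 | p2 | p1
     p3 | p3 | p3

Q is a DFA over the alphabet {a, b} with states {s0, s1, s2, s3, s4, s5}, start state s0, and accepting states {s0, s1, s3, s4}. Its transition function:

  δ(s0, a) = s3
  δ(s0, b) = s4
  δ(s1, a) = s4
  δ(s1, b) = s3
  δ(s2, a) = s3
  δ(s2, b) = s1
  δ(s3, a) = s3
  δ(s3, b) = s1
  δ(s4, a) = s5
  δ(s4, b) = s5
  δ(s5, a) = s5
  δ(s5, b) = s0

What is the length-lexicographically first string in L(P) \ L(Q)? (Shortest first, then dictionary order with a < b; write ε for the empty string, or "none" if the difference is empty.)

ba

The string ba is accepted by P but not by Q.
No shorter string lies in the difference, and ba is the lexicographically first length-2 string in L(P) \ L(Q).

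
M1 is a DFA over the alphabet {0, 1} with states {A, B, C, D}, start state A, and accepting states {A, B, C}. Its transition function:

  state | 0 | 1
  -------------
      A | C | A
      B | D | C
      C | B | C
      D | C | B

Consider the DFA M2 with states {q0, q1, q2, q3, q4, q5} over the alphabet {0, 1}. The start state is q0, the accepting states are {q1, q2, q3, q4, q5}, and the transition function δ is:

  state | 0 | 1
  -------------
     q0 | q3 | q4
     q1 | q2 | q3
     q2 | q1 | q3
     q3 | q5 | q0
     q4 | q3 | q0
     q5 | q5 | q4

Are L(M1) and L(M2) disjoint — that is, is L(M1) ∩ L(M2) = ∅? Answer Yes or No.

No

The string 0 is accepted by both M1 and M2.
Hence L(M1) ∩ L(M2) ≠ ∅.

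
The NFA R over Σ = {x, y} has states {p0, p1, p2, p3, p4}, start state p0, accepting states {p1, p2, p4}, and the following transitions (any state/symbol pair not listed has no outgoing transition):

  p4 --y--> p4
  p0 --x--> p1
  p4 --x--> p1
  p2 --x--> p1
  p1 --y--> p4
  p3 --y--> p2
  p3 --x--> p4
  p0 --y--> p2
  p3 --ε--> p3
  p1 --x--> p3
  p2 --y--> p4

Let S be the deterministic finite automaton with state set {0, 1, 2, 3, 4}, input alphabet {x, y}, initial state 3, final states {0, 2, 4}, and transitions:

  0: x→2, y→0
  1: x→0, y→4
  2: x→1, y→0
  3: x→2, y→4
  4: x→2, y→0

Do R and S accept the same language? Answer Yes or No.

Yes

Exploring the product automaton R × S from the start pair (p0, 3), following both machines on each input symbol, reaches 5 state pairs: (p0, 3), (p1, 2), (p2, 4), (p3, 1), (p4, 0).
R accepts in {p1, p2, p4} and S accepts in {0, 2, 4}. In every reachable pair the two components are either both accepting — (p1, 2), (p2, 4), (p4, 0) — or both non-accepting, so no string is accepted by exactly one of the machines: L(R) \ L(S) and L(S) \ L(R) are both empty.
Hence every string is accepted by R iff it is accepted by S, and the two languages coincide.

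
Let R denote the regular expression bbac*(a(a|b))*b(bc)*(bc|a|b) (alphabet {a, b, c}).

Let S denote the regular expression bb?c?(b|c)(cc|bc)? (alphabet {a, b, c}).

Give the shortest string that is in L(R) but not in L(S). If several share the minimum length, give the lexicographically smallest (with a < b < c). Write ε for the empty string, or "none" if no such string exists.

The string bbaba is accepted by R but not by S.
No shorter string lies in the difference, and bbaba is the lexicographically first length-5 string in L(R) \ L(S).

bbaba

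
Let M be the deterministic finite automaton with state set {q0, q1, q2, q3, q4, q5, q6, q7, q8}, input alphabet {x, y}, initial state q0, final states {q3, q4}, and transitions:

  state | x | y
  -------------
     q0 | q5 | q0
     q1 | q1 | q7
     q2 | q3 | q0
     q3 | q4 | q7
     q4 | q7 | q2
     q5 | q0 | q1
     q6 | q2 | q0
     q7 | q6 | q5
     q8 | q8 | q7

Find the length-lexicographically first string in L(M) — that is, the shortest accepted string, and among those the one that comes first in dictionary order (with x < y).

A breadth-first search from q0 reaches an accepting state first via the path q0 → q5 → q1 → q7 → q6 → q2 → q3 on input xyyxxx.
No string of length < 6 is accepted (BFS exhausts all shorter strings without reaching an accepting state), and xyyxxx is the lexicographically least accepting string of length 6.

xyyxxx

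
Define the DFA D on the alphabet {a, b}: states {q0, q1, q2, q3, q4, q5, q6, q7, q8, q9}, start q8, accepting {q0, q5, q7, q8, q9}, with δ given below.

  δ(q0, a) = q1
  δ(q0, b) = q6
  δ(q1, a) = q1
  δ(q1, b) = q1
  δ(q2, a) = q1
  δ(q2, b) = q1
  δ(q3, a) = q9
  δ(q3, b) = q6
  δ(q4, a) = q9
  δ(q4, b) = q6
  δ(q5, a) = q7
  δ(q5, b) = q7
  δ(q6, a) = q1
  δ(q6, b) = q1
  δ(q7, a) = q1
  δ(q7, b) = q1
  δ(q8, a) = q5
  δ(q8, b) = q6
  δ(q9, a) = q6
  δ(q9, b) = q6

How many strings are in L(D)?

4

The useful subgraph on states {q5, q7, q8} is acyclic, so L(D) is finite; the longest accepting path visits 3 useful states, giving maximum string length 2.
Counting accepting paths from q8 by length: 1 of length 0, 1 of length 1, 2 of length 2. Total 4.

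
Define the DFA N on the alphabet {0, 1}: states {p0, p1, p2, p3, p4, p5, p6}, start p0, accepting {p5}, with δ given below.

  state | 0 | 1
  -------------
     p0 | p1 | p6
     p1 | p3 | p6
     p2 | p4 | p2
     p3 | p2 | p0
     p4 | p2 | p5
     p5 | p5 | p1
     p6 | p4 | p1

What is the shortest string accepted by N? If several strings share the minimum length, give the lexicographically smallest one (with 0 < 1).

A breadth-first search from p0 reaches an accepting state first via the path p0 → p6 → p4 → p5 on input 101.
No string of length < 3 is accepted (BFS exhausts all shorter strings without reaching an accepting state), and 101 is the lexicographically least accepting string of length 3.

101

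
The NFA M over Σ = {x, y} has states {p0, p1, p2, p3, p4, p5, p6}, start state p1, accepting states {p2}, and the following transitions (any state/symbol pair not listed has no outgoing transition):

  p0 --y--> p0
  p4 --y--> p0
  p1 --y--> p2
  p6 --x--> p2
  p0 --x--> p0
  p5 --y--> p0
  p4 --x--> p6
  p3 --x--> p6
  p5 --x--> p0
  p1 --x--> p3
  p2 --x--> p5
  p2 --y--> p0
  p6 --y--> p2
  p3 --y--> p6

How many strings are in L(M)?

5

The useful subgraph on states {p1, p2, p3, p6} is acyclic, so L(M) is finite; the longest accepting path visits 4 useful states, giving maximum string length 3.
Counting accepting paths from p1 by length: 1 of length 1, 4 of length 3. Total 5.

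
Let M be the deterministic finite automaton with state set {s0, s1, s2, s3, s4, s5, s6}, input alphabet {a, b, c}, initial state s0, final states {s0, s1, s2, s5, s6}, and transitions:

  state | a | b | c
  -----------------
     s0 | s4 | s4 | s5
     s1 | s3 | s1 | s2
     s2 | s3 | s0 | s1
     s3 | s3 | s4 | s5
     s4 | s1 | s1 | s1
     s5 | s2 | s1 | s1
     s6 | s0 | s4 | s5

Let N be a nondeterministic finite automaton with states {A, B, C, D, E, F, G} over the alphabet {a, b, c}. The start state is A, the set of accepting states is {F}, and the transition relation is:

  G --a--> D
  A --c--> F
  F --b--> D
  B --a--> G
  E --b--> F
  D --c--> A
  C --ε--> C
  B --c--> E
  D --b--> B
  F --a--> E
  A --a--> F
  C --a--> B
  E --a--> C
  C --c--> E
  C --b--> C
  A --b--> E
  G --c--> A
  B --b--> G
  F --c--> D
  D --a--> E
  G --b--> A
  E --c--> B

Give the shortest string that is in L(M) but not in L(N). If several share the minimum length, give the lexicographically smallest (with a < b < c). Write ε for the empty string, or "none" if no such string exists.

ε

The empty string ε is accepted by M but not by N.
Since ε is the unique shortest string, it is the required witness.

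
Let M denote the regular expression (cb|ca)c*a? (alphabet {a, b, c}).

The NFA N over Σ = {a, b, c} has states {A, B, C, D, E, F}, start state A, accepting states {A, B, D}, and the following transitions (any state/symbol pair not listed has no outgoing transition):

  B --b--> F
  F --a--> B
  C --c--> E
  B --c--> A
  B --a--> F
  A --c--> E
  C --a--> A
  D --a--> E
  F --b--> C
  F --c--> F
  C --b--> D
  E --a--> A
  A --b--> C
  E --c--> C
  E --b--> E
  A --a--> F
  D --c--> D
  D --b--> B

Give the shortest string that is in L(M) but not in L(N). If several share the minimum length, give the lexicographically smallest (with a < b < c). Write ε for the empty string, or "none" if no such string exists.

The string cb is accepted by M but not by N.
No shorter string lies in the difference, and cb is the lexicographically first length-2 string in L(M) \ L(N).

cb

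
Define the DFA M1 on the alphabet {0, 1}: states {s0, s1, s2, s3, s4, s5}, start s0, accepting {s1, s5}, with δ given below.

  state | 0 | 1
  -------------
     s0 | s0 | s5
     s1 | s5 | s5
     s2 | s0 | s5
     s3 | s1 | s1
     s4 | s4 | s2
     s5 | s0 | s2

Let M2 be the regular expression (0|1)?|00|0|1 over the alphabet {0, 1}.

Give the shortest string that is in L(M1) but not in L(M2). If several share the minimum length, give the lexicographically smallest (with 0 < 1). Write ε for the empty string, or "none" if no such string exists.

01

The string 01 is accepted by M1 but not by M2.
No shorter string lies in the difference, and 01 is the lexicographically first length-2 string in L(M1) \ L(M2).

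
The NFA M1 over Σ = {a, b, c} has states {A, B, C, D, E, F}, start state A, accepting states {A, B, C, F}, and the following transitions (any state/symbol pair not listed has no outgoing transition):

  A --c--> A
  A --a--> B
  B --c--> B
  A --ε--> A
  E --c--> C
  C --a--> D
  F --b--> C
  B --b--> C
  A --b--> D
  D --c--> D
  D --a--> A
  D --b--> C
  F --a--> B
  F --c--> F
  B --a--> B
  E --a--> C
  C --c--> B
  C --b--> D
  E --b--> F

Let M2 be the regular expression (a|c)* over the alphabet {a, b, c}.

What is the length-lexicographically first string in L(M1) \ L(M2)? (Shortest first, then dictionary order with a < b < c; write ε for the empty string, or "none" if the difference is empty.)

The string ab is accepted by M1 but not by M2.
No shorter string lies in the difference, and ab is the lexicographically first length-2 string in L(M1) \ L(M2).

ab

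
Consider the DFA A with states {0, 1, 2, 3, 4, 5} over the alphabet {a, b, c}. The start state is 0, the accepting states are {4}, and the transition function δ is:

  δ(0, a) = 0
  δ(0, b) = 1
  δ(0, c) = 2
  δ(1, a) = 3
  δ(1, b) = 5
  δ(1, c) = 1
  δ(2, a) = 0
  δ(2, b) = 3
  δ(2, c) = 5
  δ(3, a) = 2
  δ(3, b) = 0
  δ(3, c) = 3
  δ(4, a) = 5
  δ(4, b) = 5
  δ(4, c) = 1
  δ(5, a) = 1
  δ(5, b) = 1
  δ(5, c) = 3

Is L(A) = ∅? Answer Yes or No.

Yes

The states reachable from the start state are {0, 1, 2, 3, 5}.
None of the accepting states {4} is reachable, so no string is accepted and L(A) = ∅.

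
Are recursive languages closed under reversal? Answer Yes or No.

Reverse the input on the tape and then run the decider for L; this halts and accepts exactly Lᴿ.
So the recursive languages are closed under reversal.

Yes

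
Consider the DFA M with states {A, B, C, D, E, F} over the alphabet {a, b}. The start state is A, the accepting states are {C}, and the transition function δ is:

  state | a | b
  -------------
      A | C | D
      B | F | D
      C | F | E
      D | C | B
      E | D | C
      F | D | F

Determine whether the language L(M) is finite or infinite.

infinite

State C is reachable from the start and can reach an accepting state, and it lies on the cycle C → E → C.
Traversing that cycle any number of times yields accepted strings of unbounded length, so the language is infinite.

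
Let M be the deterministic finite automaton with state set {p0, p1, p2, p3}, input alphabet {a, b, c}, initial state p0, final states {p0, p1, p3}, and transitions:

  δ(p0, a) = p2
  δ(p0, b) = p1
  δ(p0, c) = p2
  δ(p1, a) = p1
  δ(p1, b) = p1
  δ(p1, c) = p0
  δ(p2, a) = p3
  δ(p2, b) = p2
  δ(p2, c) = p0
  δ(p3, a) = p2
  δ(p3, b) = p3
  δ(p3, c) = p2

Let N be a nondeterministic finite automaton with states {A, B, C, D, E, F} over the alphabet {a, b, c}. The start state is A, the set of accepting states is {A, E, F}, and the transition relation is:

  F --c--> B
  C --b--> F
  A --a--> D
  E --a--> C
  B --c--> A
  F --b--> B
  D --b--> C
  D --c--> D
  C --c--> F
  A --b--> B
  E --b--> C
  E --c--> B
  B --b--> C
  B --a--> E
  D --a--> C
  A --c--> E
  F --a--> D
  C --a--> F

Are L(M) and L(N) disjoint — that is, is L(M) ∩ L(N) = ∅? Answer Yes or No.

No

The empty string ε is accepted by both M and N.
Hence L(M) ∩ L(N) ≠ ∅.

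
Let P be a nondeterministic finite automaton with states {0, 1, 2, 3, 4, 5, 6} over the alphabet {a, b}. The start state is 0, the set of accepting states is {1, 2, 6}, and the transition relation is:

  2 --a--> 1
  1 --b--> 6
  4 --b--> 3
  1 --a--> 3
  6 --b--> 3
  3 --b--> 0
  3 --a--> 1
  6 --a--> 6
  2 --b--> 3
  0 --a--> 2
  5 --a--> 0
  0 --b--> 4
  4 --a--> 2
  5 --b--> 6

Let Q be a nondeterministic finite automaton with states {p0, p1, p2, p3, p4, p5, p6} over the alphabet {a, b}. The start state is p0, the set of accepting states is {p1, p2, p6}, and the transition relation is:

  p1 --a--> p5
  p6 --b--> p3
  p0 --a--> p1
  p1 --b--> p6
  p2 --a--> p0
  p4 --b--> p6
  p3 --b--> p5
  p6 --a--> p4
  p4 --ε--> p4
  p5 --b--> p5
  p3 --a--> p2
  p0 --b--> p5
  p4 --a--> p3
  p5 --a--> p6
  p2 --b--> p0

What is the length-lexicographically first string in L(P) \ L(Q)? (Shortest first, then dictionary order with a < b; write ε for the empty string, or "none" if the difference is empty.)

The string aa is accepted by P but not by Q.
No shorter string lies in the difference, and aa is the lexicographically first length-2 string in L(P) \ L(Q).

aa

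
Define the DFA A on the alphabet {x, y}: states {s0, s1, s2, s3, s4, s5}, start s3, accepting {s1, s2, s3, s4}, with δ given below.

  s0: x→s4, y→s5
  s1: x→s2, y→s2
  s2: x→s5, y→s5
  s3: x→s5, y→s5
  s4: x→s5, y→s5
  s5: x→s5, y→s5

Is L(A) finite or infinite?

finite

The useful states (reachable from s3 and able to reach an accepting state) are {s3}.
Restricted to these states the transition graph has no cycle, so every accepting path has bounded length and L is finite.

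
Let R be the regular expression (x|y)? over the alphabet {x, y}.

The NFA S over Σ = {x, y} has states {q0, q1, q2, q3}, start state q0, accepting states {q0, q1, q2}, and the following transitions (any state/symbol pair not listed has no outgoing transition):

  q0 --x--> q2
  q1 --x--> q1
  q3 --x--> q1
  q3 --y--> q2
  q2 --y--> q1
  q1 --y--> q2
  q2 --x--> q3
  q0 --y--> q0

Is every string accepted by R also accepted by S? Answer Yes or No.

Yes

Converting the expression R to a DFA (subset construction, then merging equivalent states) gives the minimal DFA with states {r0, r1, r2}, start state r0, accepting states {r0, r1} and transitions r0: x→r1, y→r1; r1: x→r2, y→r2; r2: x→r2, y→r2.
Exploring the product automaton R × S from the start pair (r0, q0), following both machines on each input symbol, reaches 7 state pairs: (r0, q0), (r1, q2), (r1, q0), (r2, q3), (r2, q1), (r2, q2), (r2, q0).
R accepts in {r0, r1} and S accepts in {q0, q1, q2}. The reachable pairs whose R-component is accepting are (r0, q0), (r1, q2), (r1, q0); in each of them the S-component is accepting too, so the product for L(R) \ L(S) (R-component accepting, S-component rejecting) has no reachable accepting pair and the difference is empty.
Hence every string in L(R) is also in L(S).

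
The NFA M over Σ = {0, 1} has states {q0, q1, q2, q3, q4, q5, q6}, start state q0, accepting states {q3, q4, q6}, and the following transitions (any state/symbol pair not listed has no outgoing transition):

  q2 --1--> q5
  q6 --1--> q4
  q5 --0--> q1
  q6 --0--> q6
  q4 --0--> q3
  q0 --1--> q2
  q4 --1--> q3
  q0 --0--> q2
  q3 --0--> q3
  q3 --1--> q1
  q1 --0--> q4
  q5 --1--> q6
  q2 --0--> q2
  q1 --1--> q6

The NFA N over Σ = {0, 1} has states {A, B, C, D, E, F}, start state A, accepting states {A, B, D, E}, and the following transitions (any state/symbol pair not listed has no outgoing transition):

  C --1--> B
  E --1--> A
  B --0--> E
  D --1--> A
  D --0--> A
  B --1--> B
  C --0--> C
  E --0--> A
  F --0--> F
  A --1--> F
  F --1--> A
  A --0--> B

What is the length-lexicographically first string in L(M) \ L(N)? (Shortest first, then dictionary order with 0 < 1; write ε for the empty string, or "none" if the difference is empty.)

111

The string 111 is accepted by M but not by N.
No shorter string lies in the difference, and 111 is the lexicographically first length-3 string in L(M) \ L(N).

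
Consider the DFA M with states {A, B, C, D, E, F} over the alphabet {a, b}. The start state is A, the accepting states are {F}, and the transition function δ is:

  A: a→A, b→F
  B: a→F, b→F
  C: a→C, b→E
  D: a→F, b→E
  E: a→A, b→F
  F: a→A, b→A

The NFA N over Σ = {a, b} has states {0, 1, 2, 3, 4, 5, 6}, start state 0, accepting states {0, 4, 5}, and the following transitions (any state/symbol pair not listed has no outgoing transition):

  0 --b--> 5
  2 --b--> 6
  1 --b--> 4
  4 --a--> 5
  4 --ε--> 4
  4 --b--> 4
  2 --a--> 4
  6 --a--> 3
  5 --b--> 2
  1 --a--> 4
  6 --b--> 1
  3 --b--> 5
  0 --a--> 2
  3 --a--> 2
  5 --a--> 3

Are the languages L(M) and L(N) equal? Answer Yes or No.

The string ab is accepted by M but rejected by N.
So L(M) ≠ L(N).

No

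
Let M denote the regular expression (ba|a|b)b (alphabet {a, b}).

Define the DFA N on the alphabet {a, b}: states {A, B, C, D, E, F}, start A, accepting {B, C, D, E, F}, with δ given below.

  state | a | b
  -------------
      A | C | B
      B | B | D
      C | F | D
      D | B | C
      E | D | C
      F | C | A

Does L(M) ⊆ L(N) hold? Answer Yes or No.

Yes

Converting the expression M to a DFA (subset construction, then merging equivalent states) gives the minimal DFA with states {m0, m1, m2, m3, m4}, start state m0, accepting states {m4} and transitions m0: a→m1, b→m2; m1: a→m3, b→m4; m2: a→m1, b→m4; m3: a→m3, b→m3; m4: a→m3, b→m3.
Exploring the product automaton M × N from the start pair (m0, A), following both machines on each input symbol, reaches 10 state pairs: (m0, A), (m1, C), (m2, B), (m3, F), (m4, D), (m1, B), (m3, C), (m3, A), (m3, B), (m3, D).
M accepts in {m4} and N accepts in {B, C, D, E, F}. The reachable pairs whose M-component is accepting are (m4, D); in each of them the N-component is accepting too, so the product for L(M) \ L(N) (M-component accepting, N-component rejecting) has no reachable accepting pair and the difference is empty.
Hence every string in L(M) is also in L(N).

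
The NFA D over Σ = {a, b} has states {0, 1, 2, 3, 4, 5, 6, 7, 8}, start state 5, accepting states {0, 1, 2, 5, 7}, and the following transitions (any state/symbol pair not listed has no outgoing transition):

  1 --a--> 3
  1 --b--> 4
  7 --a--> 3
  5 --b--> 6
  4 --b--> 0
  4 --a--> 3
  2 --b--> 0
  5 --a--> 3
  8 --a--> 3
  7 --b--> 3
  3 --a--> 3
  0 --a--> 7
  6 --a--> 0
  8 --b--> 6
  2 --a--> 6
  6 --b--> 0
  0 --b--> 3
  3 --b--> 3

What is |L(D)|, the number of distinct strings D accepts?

5

The useful subgraph on states {0, 5, 6, 7} is acyclic, so L(D) is finite; the longest accepting path visits 4 useful states, giving maximum string length 3.
Counting accepting paths from 5 by length: 1 of length 0, 2 of length 2, 2 of length 3. Total 5.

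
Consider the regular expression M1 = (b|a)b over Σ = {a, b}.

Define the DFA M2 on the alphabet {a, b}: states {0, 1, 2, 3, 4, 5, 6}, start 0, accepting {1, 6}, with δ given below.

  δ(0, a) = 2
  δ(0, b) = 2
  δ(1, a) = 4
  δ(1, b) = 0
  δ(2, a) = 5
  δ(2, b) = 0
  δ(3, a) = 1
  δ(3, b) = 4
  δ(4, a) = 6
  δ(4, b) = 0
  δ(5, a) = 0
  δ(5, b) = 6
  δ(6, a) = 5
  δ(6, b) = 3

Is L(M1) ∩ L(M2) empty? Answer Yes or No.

Converting the expression M1 to a DFA (subset construction, then merging equivalent states) gives the minimal DFA with states {r0, r1, r2, r3}, start state r0, accepting states {r3} and transitions r0: a→r1, b→r1; r1: a→r2, b→r3; r2: a→r2, b→r2; r3: a→r2, b→r2.
Exploring the product automaton M1 × M2 from the start pair (r0, 0), following both machines on each input symbol, reaches 10 state pairs: (r0, 0), (r1, 2), (r2, 5), (r3, 0), (r2, 0), (r2, 6), (r2, 2), (r2, 3), (r2, 1), (r2, 4).
M1 accepts in {r3} and M2 accepts in {1, 6}; no reachable pair has both components accepting, so no string drives both machines to acceptance simultaneously and L(M1) ∩ L(M2) = ∅.
So no string is accepted by both, and the intersection is empty.

Yes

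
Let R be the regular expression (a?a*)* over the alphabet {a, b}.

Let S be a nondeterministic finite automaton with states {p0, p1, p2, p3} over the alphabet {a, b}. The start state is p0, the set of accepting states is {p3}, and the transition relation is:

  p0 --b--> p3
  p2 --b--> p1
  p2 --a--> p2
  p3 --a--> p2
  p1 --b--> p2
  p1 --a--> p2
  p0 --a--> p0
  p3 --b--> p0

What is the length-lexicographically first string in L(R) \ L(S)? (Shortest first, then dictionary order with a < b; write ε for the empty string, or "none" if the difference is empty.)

The empty string ε is accepted by R but not by S.
Since ε is the unique shortest string, it is the required witness.

ε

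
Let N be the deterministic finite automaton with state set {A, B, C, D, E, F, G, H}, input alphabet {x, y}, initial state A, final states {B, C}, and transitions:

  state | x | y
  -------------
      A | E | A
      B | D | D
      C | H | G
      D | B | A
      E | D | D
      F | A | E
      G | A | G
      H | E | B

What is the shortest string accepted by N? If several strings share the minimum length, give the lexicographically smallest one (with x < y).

xxx

A breadth-first search from A reaches an accepting state first via the path A → E → D → B on input xxx.
No string of length < 3 is accepted (BFS exhausts all shorter strings without reaching an accepting state), and xxx is the lexicographically least accepting string of length 3.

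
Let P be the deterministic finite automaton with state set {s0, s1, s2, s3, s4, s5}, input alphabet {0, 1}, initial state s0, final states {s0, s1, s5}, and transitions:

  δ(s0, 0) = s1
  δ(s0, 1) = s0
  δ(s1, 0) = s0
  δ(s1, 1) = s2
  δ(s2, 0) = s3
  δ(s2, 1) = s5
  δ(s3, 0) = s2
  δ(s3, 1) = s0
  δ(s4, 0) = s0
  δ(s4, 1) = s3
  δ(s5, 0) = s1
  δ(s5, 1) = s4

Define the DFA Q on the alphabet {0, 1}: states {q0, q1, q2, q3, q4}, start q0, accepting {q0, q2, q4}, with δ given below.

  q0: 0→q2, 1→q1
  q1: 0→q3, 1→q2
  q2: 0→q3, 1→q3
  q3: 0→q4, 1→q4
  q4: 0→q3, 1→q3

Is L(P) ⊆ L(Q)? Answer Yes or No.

No

The string 1 is in L(P) but not in L(Q).
So L(P) ⊄ L(Q).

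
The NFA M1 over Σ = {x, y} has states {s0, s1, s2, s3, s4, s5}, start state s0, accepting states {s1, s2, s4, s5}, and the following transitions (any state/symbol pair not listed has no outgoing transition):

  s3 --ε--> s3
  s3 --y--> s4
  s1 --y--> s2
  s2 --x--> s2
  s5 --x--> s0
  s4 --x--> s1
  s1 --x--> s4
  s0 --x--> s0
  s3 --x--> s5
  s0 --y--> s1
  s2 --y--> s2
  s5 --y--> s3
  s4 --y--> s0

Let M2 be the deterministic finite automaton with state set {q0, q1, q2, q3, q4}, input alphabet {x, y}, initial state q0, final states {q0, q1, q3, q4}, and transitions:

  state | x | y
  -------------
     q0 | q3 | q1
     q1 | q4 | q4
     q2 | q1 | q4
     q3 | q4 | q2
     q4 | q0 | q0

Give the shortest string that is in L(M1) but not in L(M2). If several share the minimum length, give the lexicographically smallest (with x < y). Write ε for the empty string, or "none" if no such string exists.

The string xy is accepted by M1 but not by M2.
No shorter string lies in the difference, and xy is the lexicographically first length-2 string in L(M1) \ L(M2).

xy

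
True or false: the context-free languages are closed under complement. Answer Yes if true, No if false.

CFLs are closed under union, so if they were also closed under complement they would be closed under intersection by De Morgan (L₁ ∩ L₂ is the complement of the union of the complements). But {aⁿbⁿcᵐ} ∩ {aᵐbⁿcⁿ} = {aⁿbⁿcⁿ} is not context-free although both operands are.

No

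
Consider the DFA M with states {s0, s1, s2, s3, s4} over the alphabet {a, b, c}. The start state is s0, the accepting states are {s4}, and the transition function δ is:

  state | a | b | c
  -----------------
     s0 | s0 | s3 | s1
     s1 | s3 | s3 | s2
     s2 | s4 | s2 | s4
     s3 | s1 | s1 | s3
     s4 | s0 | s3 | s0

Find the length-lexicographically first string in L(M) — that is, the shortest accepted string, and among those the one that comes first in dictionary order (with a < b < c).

cca

A breadth-first search from s0 reaches an accepting state first via the path s0 → s1 → s2 → s4 on input cca.
No string of length < 3 is accepted (BFS exhausts all shorter strings without reaching an accepting state), and cca is the lexicographically least accepting string of length 3.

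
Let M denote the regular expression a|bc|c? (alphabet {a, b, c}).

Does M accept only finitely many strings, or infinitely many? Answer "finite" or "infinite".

finite

The expression contains no Kleene star (every subexpression denotes a finite set), so L(M) is finite.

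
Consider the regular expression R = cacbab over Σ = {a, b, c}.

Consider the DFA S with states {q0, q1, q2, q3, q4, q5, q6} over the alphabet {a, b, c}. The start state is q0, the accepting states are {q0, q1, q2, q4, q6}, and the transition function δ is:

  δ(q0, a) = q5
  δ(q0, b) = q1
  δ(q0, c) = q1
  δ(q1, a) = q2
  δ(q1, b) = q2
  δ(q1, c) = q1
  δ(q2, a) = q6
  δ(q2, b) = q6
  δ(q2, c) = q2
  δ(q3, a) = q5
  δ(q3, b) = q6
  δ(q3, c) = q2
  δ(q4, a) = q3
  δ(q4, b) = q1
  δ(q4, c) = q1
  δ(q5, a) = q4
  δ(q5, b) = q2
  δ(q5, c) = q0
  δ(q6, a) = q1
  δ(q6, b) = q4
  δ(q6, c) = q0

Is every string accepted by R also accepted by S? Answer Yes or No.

Yes

Converting the expression R to a DFA (subset construction, then merging equivalent states) gives the minimal DFA with states {r0, r1, r2, r3, r4, r5, r6, r7}, start state r0, accepting states {r7} and transitions r0: a→r1, b→r1, c→r2; r1: a→r1, b→r1, c→r1; r2: a→r3, b→r1, c→r1; r3: a→r1, b→r1, c→r4; r4: a→r1, b→r5, c→r1; r5: a→r6, b→r1, c→r1; r6: a→r1, b→r7, c→r1; r7: a→r1, b→r1, c→r1.
Exploring the product automaton R × S from the start pair (r0, q0), following both machines on each input symbol, reaches 14 state pairs: (r0, q0), (r1, q5), (r1, q1), (r2, q1), (r1, q4), (r1, q2), (r1, q0), (r3, q2), (r1, q3), (r1, q6), (r4, q2), (r5, q6), (r6, q1), (r7, q2).
R accepts in {r7} and S accepts in {q0, q1, q2, q4, q6}. The reachable pairs whose R-component is accepting are (r7, q2); in each of them the S-component is accepting too, so the product for L(R) \ L(S) (R-component accepting, S-component rejecting) has no reachable accepting pair and the difference is empty.
Hence every string in L(R) is also in L(S).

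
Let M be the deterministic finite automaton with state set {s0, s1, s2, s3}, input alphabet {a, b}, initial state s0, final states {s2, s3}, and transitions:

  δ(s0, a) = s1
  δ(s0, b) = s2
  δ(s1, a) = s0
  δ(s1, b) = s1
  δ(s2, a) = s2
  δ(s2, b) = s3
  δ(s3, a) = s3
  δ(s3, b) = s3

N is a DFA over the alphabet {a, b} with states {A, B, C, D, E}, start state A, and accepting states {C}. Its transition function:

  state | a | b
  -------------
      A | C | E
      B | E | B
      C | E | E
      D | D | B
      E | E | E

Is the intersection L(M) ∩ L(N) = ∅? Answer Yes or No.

Yes

Exploring the product automaton M × N from the start pair (s0, A), following both machines on each input symbol, reaches 6 state pairs: (s0, A), (s1, C), (s2, E), (s0, E), (s1, E), (s3, E).
M accepts in {s2, s3} and N accepts in {C}; no reachable pair has both components accepting, so no string drives both machines to acceptance simultaneously and L(M) ∩ L(N) = ∅.
So no string is accepted by both, and the intersection is empty.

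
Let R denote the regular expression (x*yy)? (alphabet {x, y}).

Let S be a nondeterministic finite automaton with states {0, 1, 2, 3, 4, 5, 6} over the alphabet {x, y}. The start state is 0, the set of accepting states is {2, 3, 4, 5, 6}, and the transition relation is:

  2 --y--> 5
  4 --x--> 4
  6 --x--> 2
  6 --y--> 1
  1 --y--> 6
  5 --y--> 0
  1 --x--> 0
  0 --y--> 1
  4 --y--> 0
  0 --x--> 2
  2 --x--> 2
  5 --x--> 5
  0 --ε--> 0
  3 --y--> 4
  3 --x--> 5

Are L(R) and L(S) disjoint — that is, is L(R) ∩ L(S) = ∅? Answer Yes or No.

No

The string yy is accepted by both R and S.
Hence L(R) ∩ L(S) ≠ ∅.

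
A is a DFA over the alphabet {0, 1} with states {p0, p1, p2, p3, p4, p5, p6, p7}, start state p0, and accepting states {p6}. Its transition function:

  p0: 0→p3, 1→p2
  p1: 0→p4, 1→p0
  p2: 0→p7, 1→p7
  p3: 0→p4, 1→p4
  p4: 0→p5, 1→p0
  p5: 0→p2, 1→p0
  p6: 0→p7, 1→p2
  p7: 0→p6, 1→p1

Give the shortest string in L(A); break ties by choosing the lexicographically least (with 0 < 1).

A breadth-first search from p0 reaches an accepting state first via the path p0 → p2 → p7 → p6 on input 100.
No string of length < 3 is accepted (BFS exhausts all shorter strings without reaching an accepting state), and 100 is the lexicographically least accepting string of length 3.

100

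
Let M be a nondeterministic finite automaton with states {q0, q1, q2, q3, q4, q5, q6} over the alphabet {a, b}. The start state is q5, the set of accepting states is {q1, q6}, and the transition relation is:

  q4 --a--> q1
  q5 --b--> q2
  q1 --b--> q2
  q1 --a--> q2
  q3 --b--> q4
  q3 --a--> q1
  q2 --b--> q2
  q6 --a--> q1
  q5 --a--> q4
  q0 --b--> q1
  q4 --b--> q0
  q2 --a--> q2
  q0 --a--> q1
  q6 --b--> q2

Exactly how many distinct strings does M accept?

3

The useful subgraph on states {q0, q1, q4, q5} is acyclic, so L(M) is finite; the longest accepting path visits 4 useful states, giving maximum string length 3.
Counting accepting paths from q5 by length: 1 of length 2, 2 of length 3. Total 3.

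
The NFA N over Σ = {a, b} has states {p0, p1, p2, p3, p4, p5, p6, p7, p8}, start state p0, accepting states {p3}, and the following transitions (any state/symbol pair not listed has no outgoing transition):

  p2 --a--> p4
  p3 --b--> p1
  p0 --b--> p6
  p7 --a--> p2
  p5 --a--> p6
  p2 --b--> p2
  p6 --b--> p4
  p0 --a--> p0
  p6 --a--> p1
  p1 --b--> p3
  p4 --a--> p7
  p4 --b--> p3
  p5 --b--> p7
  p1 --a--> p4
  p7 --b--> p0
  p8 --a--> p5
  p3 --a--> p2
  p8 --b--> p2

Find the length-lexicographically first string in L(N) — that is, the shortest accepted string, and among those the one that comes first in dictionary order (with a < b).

bab

A breadth-first search from p0 reaches an accepting state first via the path p0 → p6 → p1 → p3 on input bab.
No string of length < 3 is accepted (BFS exhausts all shorter strings without reaching an accepting state), and bab is the lexicographically least accepting string of length 3.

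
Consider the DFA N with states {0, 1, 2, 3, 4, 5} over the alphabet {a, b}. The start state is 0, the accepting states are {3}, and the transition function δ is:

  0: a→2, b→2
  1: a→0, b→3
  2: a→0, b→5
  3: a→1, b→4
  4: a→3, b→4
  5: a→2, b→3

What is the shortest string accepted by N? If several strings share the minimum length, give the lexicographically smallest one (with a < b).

A breadth-first search from 0 reaches an accepting state first via the path 0 → 2 → 5 → 3 on input abb.
No string of length < 3 is accepted (BFS exhausts all shorter strings without reaching an accepting state), and abb is the lexicographically least accepting string of length 3.

abb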